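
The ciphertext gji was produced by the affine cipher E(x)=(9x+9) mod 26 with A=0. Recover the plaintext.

The inverse of 9 mod 26 is 3, since 9·3=27≡1. Apply D(y)=3·(y−9) mod 26:
g(6): 3·(6−9)=-9≡17 → r
j(9): 3·(9−9)=0 → a
i(8): 3·(8−9)=-3≡23 → x

rax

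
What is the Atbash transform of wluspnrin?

dofhkmirm

w(22) → d(3)
l(11) → o(14)
u(20) → f(5)
s(18) → h(7)
p(15) → k(10)
n(13) → m(12)
r(17) → i(8)
i(8) → r(17)
n(13) → m(12)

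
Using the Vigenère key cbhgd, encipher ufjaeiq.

Repeat the key across the message: cbhgdcb
u(20)+c(2): 22 → w
f(5)+b(1): 6 → g
j(9)+h(7): 16 → q
a(0)+g(6): 6 → g
e(4)+d(3): 7 → h
i(8)+c(2): 10 → k
q(16)+b(1): 17 → r

wgqghkr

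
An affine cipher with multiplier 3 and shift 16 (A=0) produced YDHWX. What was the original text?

UNXCL

The inverse of 3 mod 26 is 9, since 3·9=27≡1. Apply D(y)=9·(y−16) mod 26:
Y(24): 9·(24−16)=72≡20 → U
D(3): 9·(3−16)=-117≡13 → N
H(7): 9·(7−16)=-81≡23 → X
W(22): 9·(22−16)=54≡2 → C
X(23): 9·(23−16)=63≡11 → L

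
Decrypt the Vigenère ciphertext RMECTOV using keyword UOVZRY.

XYJDCQB

Repeat the key across the ciphertext: UOVZRYU
R(17)−U(20): -3≡23 → X
M(12)−O(14): -2≡24 → Y
E(4)−V(21): -17≡9 → J
C(2)−Z(25): -23≡3 → D
T(19)−R(17): 2 → C
O(14)−Y(24): -10≡16 → Q
V(21)−U(20): 1 → B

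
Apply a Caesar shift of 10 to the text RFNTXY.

R(17): 17+10=27≡1 → B
F(5): 5+10=15 → P
N(13): 13+10=23 → X
T(19): 19+10=29≡3 → D
X(23): 23+10=33≡7 → H
Y(24): 24+10=34≡8 → I

BPXDHI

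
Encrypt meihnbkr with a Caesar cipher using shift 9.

m(12): 12+9=21 → v
e(4): 4+9=13 → n
i(8): 8+9=17 → r
h(7): 7+9=16 → q
n(13): 13+9=22 → w
b(1): 1+9=10 → k
k(10): 10+9=19 → t
r(17): 17+9=26≡0 → a

vnrqwkta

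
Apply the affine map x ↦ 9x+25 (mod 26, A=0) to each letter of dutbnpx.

d(3): 9·3+25=52≡0 → a
u(20): 9·20+25=205≡23 → x
t(19): 9·19+25=196≡14 → o
b(1): 9·1+25=34≡8 → i
n(13): 9·13+25=142≡12 → m
p(15): 9·15+25=160≡4 → e
x(23): 9·23+25=232≡24 → y

axoimey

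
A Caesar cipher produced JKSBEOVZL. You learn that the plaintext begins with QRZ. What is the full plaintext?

QRZILVCGS

From the crib: J(9)−Q(16)=-7≡19, so the shift is 19.
Subtract 19 from each ciphertext letter:
J(9): 9−19=-10≡16 → Q
K(10): 10−19=-9≡17 → R
S(18): 18−19=-1≡25 → Z
B(1): 1−19=-18≡8 → I
E(4): 4−19=-15≡11 → L
O(14): 14−19=-5≡21 → V
V(21): 21−19=2 → C
Z(25): 25−19=6 → G
L(11): 11−19=-8≡18 → S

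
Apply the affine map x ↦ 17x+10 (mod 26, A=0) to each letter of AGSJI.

A(0): 17·0+10=10 → K
G(6): 17·6+10=112≡8 → I
S(18): 17·18+10=316≡4 → E
J(9): 17·9+10=163≡7 → H
I(8): 17·8+10=146≡16 → Q

KIEHQ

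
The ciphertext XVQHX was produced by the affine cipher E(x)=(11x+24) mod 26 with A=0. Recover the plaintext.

The inverse of 11 mod 26 is 19, since 11·19=209≡1. Apply D(y)=19·(y−24) mod 26:
X(23): 19·(23−24)=-19≡7 → H
V(21): 19·(21−24)=-57≡21 → V
Q(16): 19·(16−24)=-152≡4 → E
H(7): 19·(7−24)=-323≡15 → P
X(23): 19·(23−24)=-19≡7 → H

HVEPH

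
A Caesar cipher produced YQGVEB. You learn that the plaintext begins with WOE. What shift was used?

From the crib: Y(24)−W(22)=2, so the shift is 2.

2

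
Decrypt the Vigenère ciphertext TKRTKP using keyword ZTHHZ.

Repeat the key across the ciphertext: ZTHHZZ
T(19)−Z(25): -6≡20 → U
K(10)−T(19): -9≡17 → R
R(17)−H(7): 10 → K
T(19)−H(7): 12 → M
K(10)−Z(25): -15≡11 → L
P(15)−Z(25): -10≡16 → Q

URKMLQ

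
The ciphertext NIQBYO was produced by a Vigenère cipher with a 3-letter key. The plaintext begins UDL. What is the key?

Subtract each crib letter from the matching ciphertext letter (mod 26):
N(13)−U(20)=-7≡19 → T
I(8)−D(3)=5 → F
Q(16)−L(11)=5 → F

TFF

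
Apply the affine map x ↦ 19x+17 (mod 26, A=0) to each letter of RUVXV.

CHAMA

R(17): 19·17+17=340≡2 → C
U(20): 19·20+17=397≡7 → H
V(21): 19·21+17=416≡0 → A
X(23): 19·23+17=454≡12 → M
V(21): 19·21+17=416≡0 → A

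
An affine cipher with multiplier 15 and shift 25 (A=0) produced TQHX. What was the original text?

KPEM

The inverse of 15 mod 26 is 7, since 15·7=105≡1. Apply D(y)=7·(y−25) mod 26:
T(19): 7·(19−25)=-42≡10 → K
Q(16): 7·(16−25)=-63≡15 → P
H(7): 7·(7−25)=-126≡4 → E
X(23): 7·(23−25)=-14≡12 → M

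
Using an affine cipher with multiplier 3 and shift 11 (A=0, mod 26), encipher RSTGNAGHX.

R(17): 3·17+11=62≡10 → K
S(18): 3·18+11=65≡13 → N
T(19): 3·19+11=68≡16 → Q
G(6): 3·6+11=29≡3 → D
N(13): 3·13+11=50≡24 → Y
A(0): 3·0+11=11 → L
G(6): 3·6+11=29≡3 → D
H(7): 3·7+11=32≡6 → G
X(23): 3·23+11=80≡2 → C

KNQDYLDGC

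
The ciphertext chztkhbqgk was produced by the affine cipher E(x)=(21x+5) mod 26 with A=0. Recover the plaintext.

lkwszkgdfz

The inverse of 21 mod 26 is 5, since 21·5=105≡1. Apply D(y)=5·(y−5) mod 26:
c(2): 5·(2−5)=-15≡11 → l
h(7): 5·(7−5)=10 → k
z(25): 5·(25−5)=100≡22 → w
t(19): 5·(19−5)=70≡18 → s
k(10): 5·(10−5)=25 → z
h(7): 5·(7−5)=10 → k
b(1): 5·(1−5)=-20≡6 → g
q(16): 5·(16−5)=55≡3 → d
g(6): 5·(6−5)=5 → f
k(10): 5·(10−5)=25 → z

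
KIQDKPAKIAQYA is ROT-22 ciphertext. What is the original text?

OMUHOTEOMEUCE

K(10): 10−22=-12≡14 → O
I(8): 8−22=-14≡12 → M
Q(16): 16−22=-6≡20 → U
D(3): 3−22=-19≡7 → H
K(10): 10−22=-12≡14 → O
P(15): 15−22=-7≡19 → T
A(0): 0−22=-22≡4 → E
K(10): 10−22=-12≡14 → O
I(8): 8−22=-14≡12 → M
A(0): 0−22=-22≡4 → E
Q(16): 16−22=-6≡20 → U
Y(24): 24−22=2 → C
A(0): 0−22=-22≡4 → E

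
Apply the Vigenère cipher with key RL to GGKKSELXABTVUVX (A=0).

XRBVJPCIRMKGLGO

Repeat the key across the message: RLRLRLRLRLRLRLR
G(6)+R(17): 23 → X
G(6)+L(11): 17 → R
K(10)+R(17): 27≡1 → B
K(10)+L(11): 21 → V
S(18)+R(17): 35≡9 → J
E(4)+L(11): 15 → P
L(11)+R(17): 28≡2 → C
X(23)+L(11): 34≡8 → I
A(0)+R(17): 17 → R
B(1)+L(11): 12 → M
T(19)+R(17): 36≡10 → K
V(21)+L(11): 32≡6 → G
U(20)+R(17): 37≡11 → L
V(21)+L(11): 32≡6 → G
X(23)+R(17): 40≡14 → O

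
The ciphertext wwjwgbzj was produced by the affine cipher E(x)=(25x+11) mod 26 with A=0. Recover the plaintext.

The inverse of 25 mod 26 is 25, since 25·25=625≡1. Apply D(y)=25·(y−11) mod 26:
w(22): 25·(22−11)=275≡15 → p
w(22): 25·(22−11)=275≡15 → p
j(9): 25·(9−11)=-50≡2 → c
w(22): 25·(22−11)=275≡15 → p
g(6): 25·(6−11)=-125≡5 → f
b(1): 25·(1−11)=-250≡10 → k
z(25): 25·(25−11)=350≡12 → m
j(9): 25·(9−11)=-50≡2 → c

ppcpfkmc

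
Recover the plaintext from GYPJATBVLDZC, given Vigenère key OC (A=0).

Repeat the key across the ciphertext: OCOCOCOCOCOC
G(6)−O(14): -8≡18 → S
Y(24)−C(2): 22 → W
P(15)−O(14): 1 → B
J(9)−C(2): 7 → H
A(0)−O(14): -14≡12 → M
T(19)−C(2): 17 → R
B(1)−O(14): -13≡13 → N
V(21)−C(2): 19 → T
L(11)−O(14): -3≡23 → X
D(3)−C(2): 1 → B
Z(25)−O(14): 11 → L
C(2)−C(2): 0 → A

SWBHMRNTXBLA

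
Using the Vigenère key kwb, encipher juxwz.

Repeat the key across the message: kwbkw
j(9)+k(10): 19 → t
u(20)+w(22): 42≡16 → q
x(23)+b(1): 24 → y
w(22)+k(10): 32≡6 → g
z(25)+w(22): 47≡21 → v

tqygv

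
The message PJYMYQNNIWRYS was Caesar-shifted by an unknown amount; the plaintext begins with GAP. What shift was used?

From the crib: P(15)−G(6)=9, so the shift is 9.

9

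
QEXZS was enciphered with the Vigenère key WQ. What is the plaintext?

UOBJW

Repeat the key across the ciphertext: WQWQW
Q(16)−W(22): -6≡20 → U
E(4)−Q(16): -12≡14 → O
X(23)−W(22): 1 → B
Z(25)−Q(16): 9 → J
S(18)−W(22): -4≡22 → W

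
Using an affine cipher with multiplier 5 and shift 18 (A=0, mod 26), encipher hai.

bsg

h(7): 5·7+18=53≡1 → b
a(0): 5·0+18=18 → s
i(8): 5·8+18=58≡6 → g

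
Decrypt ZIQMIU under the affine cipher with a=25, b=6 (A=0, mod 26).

The inverse of 25 mod 26 is 25, since 25·25=625≡1. Apply D(y)=25·(y−6) mod 26:
Z(25): 25·(25−6)=475≡7 → H
I(8): 25·(8−6)=50≡24 → Y
Q(16): 25·(16−6)=250≡16 → Q
M(12): 25·(12−6)=150≡20 → U
I(8): 25·(8−6)=50≡24 → Y
U(20): 25·(20−6)=350≡12 → M

HYQUYM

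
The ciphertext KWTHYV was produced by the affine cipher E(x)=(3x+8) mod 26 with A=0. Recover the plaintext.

SWVRON

The inverse of 3 mod 26 is 9, since 3·9=27≡1. Apply D(y)=9·(y−8) mod 26:
K(10): 9·(10−8)=18 → S
W(22): 9·(22−8)=126≡22 → W
T(19): 9·(19−8)=99≡21 → V
H(7): 9·(7−8)=-9≡17 → R
Y(24): 9·(24−8)=144≡14 → O
V(21): 9·(21−8)=117≡13 → N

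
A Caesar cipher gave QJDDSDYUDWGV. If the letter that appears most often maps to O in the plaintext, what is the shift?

15

The most frequent ciphertext letter is D (appears 4 times).
D is position 3; O is position 14.
Shift = -11≡15.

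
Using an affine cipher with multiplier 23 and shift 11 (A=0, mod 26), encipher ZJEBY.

OKZIR

Z(25): 23·25+11=586≡14 → O
J(9): 23·9+11=218≡10 → K
E(4): 23·4+11=103≡25 → Z
B(1): 23·1+11=34≡8 → I
Y(24): 23·24+11=563≡17 → R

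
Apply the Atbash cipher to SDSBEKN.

S(18) → H(7)
D(3) → W(22)
S(18) → H(7)
B(1) → Y(24)
E(4) → V(21)
K(10) → P(15)
N(13) → M(12)

HWHYVPM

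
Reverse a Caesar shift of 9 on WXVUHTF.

W(22): 22−9=13 → N
X(23): 23−9=14 → O
V(21): 21−9=12 → M
U(20): 20−9=11 → L
H(7): 7−9=-2≡24 → Y
T(19): 19−9=10 → K
F(5): 5−9=-4≡22 → W

NOMLYKW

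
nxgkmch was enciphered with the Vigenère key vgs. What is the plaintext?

sropgkm

Repeat the key across the ciphertext: vgsvgsv
n(13)−v(21): -8≡18 → s
x(23)−g(6): 17 → r
g(6)−s(18): -12≡14 → o
k(10)−v(21): -11≡15 → p
m(12)−g(6): 6 → g
c(2)−s(18): -16≡10 → k
h(7)−v(21): -14≡12 → m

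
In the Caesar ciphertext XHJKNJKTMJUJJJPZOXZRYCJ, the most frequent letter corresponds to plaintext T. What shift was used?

The most frequent ciphertext letter is J (appears 7 times).
J is position 9; T is position 19.
Shift = -10≡16.

16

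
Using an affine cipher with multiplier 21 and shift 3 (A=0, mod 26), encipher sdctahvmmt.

s(18): 21·18+3=381≡17 → r
d(3): 21·3+3=66≡14 → o
c(2): 21·2+3=45≡19 → t
t(19): 21·19+3=402≡12 → m
a(0): 21·0+3=3 → d
h(7): 21·7+3=150≡20 → u
v(21): 21·21+3=444≡2 → c
m(12): 21·12+3=255≡21 → v
m(12): 21·12+3=255≡21 → v
t(19): 21·19+3=402≡12 → m

rotmducvvm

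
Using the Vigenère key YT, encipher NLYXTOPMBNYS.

Repeat the key across the message: YTYTYTYTYTYT
N(13)+Y(24): 37≡11 → L
L(11)+T(19): 30≡4 → E
Y(24)+Y(24): 48≡22 → W
X(23)+T(19): 42≡16 → Q
T(19)+Y(24): 43≡17 → R
O(14)+T(19): 33≡7 → H
P(15)+Y(24): 39≡13 → N
M(12)+T(19): 31≡5 → F
B(1)+Y(24): 25 → Z
N(13)+T(19): 32≡6 → G
Y(24)+Y(24): 48≡22 → W
S(18)+T(19): 37≡11 → L

LEWQRHNFZGWL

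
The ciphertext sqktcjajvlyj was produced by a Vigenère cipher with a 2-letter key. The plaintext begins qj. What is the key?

Subtract each crib letter from the matching ciphertext letter (mod 26):
s(18)−q(16)=2 → c
q(16)−j(9)=7 → h

ch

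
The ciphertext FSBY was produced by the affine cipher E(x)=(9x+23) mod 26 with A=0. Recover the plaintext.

The inverse of 9 mod 26 is 3, since 9·3=27≡1. Apply D(y)=3·(y−23) mod 26:
F(5): 3·(5−23)=-54≡24 → Y
S(18): 3·(18−23)=-15≡11 → L
B(1): 3·(1−23)=-66≡12 → M
Y(24): 3·(24−23)=3 → D

YLMD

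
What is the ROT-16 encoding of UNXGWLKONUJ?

U(20): 20+16=36≡10 → K
N(13): 13+16=29≡3 → D
X(23): 23+16=39≡13 → N
G(6): 6+16=22 → W
W(22): 22+16=38≡12 → M
L(11): 11+16=27≡1 → B
K(10): 10+16=26≡0 → A
O(14): 14+16=30≡4 → E
N(13): 13+16=29≡3 → D
U(20): 20+16=36≡10 → K
J(9): 9+16=25 → Z

KDNWMBAEDKZ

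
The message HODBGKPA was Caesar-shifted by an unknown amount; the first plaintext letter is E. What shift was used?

From the crib: H(7)−E(4)=3, so the shift is 3.

3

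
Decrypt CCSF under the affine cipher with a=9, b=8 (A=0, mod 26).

IIER

The inverse of 9 mod 26 is 3, since 9·3=27≡1. Apply D(y)=3·(y−8) mod 26:
C(2): 3·(2−8)=-18≡8 → I
C(2): 3·(2−8)=-18≡8 → I
S(18): 3·(18−8)=30≡4 → E
F(5): 3·(5−8)=-9≡17 → R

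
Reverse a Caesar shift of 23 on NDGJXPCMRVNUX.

QGJMASFPUYQXA

N(13): 13−23=-10≡16 → Q
D(3): 3−23=-20≡6 → G
G(6): 6−23=-17≡9 → J
J(9): 9−23=-14≡12 → M
X(23): 23−23=0 → A
P(15): 15−23=-8≡18 → S
C(2): 2−23=-21≡5 → F
M(12): 12−23=-11≡15 → P
R(17): 17−23=-6≡20 → U
V(21): 21−23=-2≡24 → Y
N(13): 13−23=-10≡16 → Q
U(20): 20−23=-3≡23 → X
X(23): 23−23=0 → A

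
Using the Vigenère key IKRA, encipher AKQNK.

IUHNS

Repeat the key across the message: IKRAI
A(0)+I(8): 8 → I
K(10)+K(10): 20 → U
Q(16)+R(17): 33≡7 → H
N(13)+A(0): 13 → N
K(10)+I(8): 18 → S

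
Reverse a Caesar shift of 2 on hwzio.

fuxgm

h(7): 7−2=5 → f
w(22): 22−2=20 → u
z(25): 25−2=23 → x
i(8): 8−2=6 → g
o(14): 14−2=12 → m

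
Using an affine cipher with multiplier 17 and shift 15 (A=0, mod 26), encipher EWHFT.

FZEWA

E(4): 17·4+15=83≡5 → F
W(22): 17·22+15=389≡25 → Z
H(7): 17·7+15=134≡4 → E
F(5): 17·5+15=100≡22 → W
T(19): 17·19+15=338≡0 → A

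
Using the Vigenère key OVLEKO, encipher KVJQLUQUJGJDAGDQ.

YQUUVIEPUKTROBOU

Repeat the key across the message: OVLEKOOVLEKOOVLE
K(10)+O(14): 24 → Y
V(21)+V(21): 42≡16 → Q
J(9)+L(11): 20 → U
Q(16)+E(4): 20 → U
L(11)+K(10): 21 → V
U(20)+O(14): 34≡8 → I
Q(16)+O(14): 30≡4 → E
U(20)+V(21): 41≡15 → P
J(9)+L(11): 20 → U
G(6)+E(4): 10 → K
J(9)+K(10): 19 → T
D(3)+O(14): 17 → R
A(0)+O(14): 14 → O
G(6)+V(21): 27≡1 → B
D(3)+L(11): 14 → O
Q(16)+E(4): 20 → U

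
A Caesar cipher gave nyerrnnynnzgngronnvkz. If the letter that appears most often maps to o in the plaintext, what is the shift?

25

The most frequent ciphertext letter is n (appears 8 times).
n is position 13; o is position 14.
Shift = -1≡25.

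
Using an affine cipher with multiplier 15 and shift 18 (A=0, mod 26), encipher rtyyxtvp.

nroozrvj

r(17): 15·17+18=273≡13 → n
t(19): 15·19+18=303≡17 → r
y(24): 15·24+18=378≡14 → o
y(24): 15·24+18=378≡14 → o
x(23): 15·23+18=363≡25 → z
t(19): 15·19+18=303≡17 → r
v(21): 15·21+18=333≡21 → v
p(15): 15·15+18=243≡9 → j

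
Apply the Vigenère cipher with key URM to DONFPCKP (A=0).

XFZZGOEG

Repeat the key across the message: URMURMUR
D(3)+U(20): 23 → X
O(14)+R(17): 31≡5 → F
N(13)+M(12): 25 → Z
F(5)+U(20): 25 → Z
P(15)+R(17): 32≡6 → G
C(2)+M(12): 14 → O
K(10)+U(20): 30≡4 → E
P(15)+R(17): 32≡6 → G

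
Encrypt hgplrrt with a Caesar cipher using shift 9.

h(7): 7+9=16 → q
g(6): 6+9=15 → p
p(15): 15+9=24 → y
l(11): 11+9=20 → u
r(17): 17+9=26≡0 → a
r(17): 17+9=26≡0 → a
t(19): 19+9=28≡2 → c

qpyuaac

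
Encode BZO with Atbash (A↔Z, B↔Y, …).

B(1) → Y(24)
Z(25) → A(0)
O(14) → L(11)

YAL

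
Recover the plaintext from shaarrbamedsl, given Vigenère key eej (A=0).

odrwnixwdazjh

Repeat the key across the ciphertext: eejeejeejeeje
s(18)−e(4): 14 → o
h(7)−e(4): 3 → d
a(0)−j(9): -9≡17 → r
a(0)−e(4): -4≡22 → w
r(17)−e(4): 13 → n
r(17)−j(9): 8 → i
b(1)−e(4): -3≡23 → x
a(0)−e(4): -4≡22 → w
m(12)−j(9): 3 → d
e(4)−e(4): 0 → a
d(3)−e(4): -1≡25 → z
s(18)−j(9): 9 → j
l(11)−e(4): 7 → h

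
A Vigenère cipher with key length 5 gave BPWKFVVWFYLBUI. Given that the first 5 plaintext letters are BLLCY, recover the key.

Subtract each crib letter from the matching ciphertext letter (mod 26):
B(1)−B(1)=0 → A
P(15)−L(11)=4 → E
W(22)−L(11)=11 → L
K(10)−C(2)=8 → I
F(5)−Y(24)=-19≡7 → H

AELIH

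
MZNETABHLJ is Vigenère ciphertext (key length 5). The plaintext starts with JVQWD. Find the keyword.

DEXIQ

Subtract each crib letter from the matching ciphertext letter (mod 26):
M(12)−J(9)=3 → D
Z(25)−V(21)=4 → E
N(13)−Q(16)=-3≡23 → X
E(4)−W(22)=-18≡8 → I
T(19)−D(3)=16 → Q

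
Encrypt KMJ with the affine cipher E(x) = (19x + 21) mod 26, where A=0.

DPK

K(10): 19·10+21=211≡3 → D
M(12): 19·12+21=249≡15 → P
J(9): 19·9+21=192≡10 → K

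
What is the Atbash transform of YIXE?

Y(24) → B(1)
I(8) → R(17)
X(23) → C(2)
E(4) → V(21)

BRCV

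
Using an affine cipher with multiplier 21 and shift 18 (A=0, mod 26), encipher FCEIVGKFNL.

F(5): 21·5+18=123≡19 → T
C(2): 21·2+18=60≡8 → I
E(4): 21·4+18=102≡24 → Y
I(8): 21·8+18=186≡4 → E
V(21): 21·21+18=459≡17 → R
G(6): 21·6+18=144≡14 → O
K(10): 21·10+18=228≡20 → U
F(5): 21·5+18=123≡19 → T
N(13): 21·13+18=291≡5 → F
L(11): 21·11+18=249≡15 → P

TIYEROUTFP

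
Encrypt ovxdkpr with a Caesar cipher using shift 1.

o(14): 14+1=15 → p
v(21): 21+1=22 → w
x(23): 23+1=24 → y
d(3): 3+1=4 → e
k(10): 10+1=11 → l
p(15): 15+1=16 → q
r(17): 17+1=18 → s

pwyelqs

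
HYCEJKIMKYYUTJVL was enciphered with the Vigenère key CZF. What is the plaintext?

Repeat the key across the ciphertext: CZFCZFCZFCZFCZFC
H(7)−C(2): 5 → F
Y(24)−Z(25): -1≡25 → Z
C(2)−F(5): -3≡23 → X
E(4)−C(2): 2 → C
J(9)−Z(25): -16≡10 → K
K(10)−F(5): 5 → F
I(8)−C(2): 6 → G
M(12)−Z(25): -13≡13 → N
K(10)−F(5): 5 → F
Y(24)−C(2): 22 → W
Y(24)−Z(25): -1≡25 → Z
U(20)−F(5): 15 → P
T(19)−C(2): 17 → R
J(9)−Z(25): -16≡10 → K
V(21)−F(5): 16 → Q
L(11)−C(2): 9 → J

FZXCKFGNFWZPRKQJ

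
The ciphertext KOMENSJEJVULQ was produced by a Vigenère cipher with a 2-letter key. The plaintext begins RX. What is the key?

TR

Subtract each crib letter from the matching ciphertext letter (mod 26):
K(10)−R(17)=-7≡19 → T
O(14)−X(23)=-9≡17 → R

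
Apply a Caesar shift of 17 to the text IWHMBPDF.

ZNYDSGUW

I(8): 8+17=25 → Z
W(22): 22+17=39≡13 → N
H(7): 7+17=24 → Y
M(12): 12+17=29≡3 → D
B(1): 1+17=18 → S
P(15): 15+17=32≡6 → G
D(3): 3+17=20 → U
F(5): 5+17=22 → W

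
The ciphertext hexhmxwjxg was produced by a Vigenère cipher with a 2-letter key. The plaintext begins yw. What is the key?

Subtract each crib letter from the matching ciphertext letter (mod 26):
h(7)−y(24)=-17≡9 → j
e(4)−w(22)=-18≡8 → i

ji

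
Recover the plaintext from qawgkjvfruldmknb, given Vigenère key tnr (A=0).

Repeat the key across the ciphertext: tnrtnrtnrtnrtnrt
q(16)−t(19): -3≡23 → x
a(0)−n(13): -13≡13 → n
w(22)−r(17): 5 → f
g(6)−t(19): -13≡13 → n
k(10)−n(13): -3≡23 → x
j(9)−r(17): -8≡18 → s
v(21)−t(19): 2 → c
f(5)−n(13): -8≡18 → s
r(17)−r(17): 0 → a
u(20)−t(19): 1 → b
l(11)−n(13): -2≡24 → y
d(3)−r(17): -14≡12 → m
m(12)−t(19): -7≡19 → t
k(10)−n(13): -3≡23 → x
n(13)−r(17): -4≡22 → w
b(1)−t(19): -18≡8 → i

xnfnxscsabymtxwi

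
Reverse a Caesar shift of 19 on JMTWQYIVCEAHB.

QTADXFPCJLHOI

J(9): 9−19=-10≡16 → Q
M(12): 12−19=-7≡19 → T
T(19): 19−19=0 → A
W(22): 22−19=3 → D
Q(16): 16−19=-3≡23 → X
Y(24): 24−19=5 → F
I(8): 8−19=-11≡15 → P
V(21): 21−19=2 → C
C(2): 2−19=-17≡9 → J
E(4): 4−19=-15≡11 → L
A(0): 0−19=-19≡7 → H
H(7): 7−19=-12≡14 → O
B(1): 1−19=-18≡8 → I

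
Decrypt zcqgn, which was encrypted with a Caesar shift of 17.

ilzpw

z(25): 25−17=8 → i
c(2): 2−17=-15≡11 → l
q(16): 16−17=-1≡25 → z
g(6): 6−17=-11≡15 → p
n(13): 13−17=-4≡22 → w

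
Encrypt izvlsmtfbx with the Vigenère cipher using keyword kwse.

svnpciljlt

Repeat the key across the message: kwsekwsekw
i(8)+k(10): 18 → s
z(25)+w(22): 47≡21 → v
v(21)+s(18): 39≡13 → n
l(11)+e(4): 15 → p
s(18)+k(10): 28≡2 → c
m(12)+w(22): 34≡8 → i
t(19)+s(18): 37≡11 → l
f(5)+e(4): 9 → j
b(1)+k(10): 11 → l
x(23)+w(22): 45≡19 → t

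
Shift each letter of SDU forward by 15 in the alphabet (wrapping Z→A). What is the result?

S(18): 18+15=33≡7 → H
D(3): 3+15=18 → S
U(20): 20+15=35≡9 → J

HSJ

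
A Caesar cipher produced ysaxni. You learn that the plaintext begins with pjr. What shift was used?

From the crib: y(24)−p(15)=9, so the shift is 9.

9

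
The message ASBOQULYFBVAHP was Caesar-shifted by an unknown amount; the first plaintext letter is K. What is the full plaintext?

KCLYAEVIPLFKRZ

From the crib: A(0)−K(10)=-10≡16, so the shift is 16.
Subtract 16 from each ciphertext letter:
A(0): 0−16=-16≡10 → K
S(18): 18−16=2 → C
B(1): 1−16=-15≡11 → L
O(14): 14−16=-2≡24 → Y
Q(16): 16−16=0 → A
U(20): 20−16=4 → E
L(11): 11−16=-5≡21 → V
Y(24): 24−16=8 → I
F(5): 5−16=-11≡15 → P
B(1): 1−16=-15≡11 → L
V(21): 21−16=5 → F
A(0): 0−16=-16≡10 → K
H(7): 7−16=-9≡17 → R
P(15): 15−16=-1≡25 → Z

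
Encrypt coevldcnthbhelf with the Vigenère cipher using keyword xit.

zwxstwzvmejabty

Repeat the key across the message: xitxitxitxitxit
c(2)+x(23): 25 → z
o(14)+i(8): 22 → w
e(4)+t(19): 23 → x
v(21)+x(23): 44≡18 → s
l(11)+i(8): 19 → t
d(3)+t(19): 22 → w
c(2)+x(23): 25 → z
n(13)+i(8): 21 → v
t(19)+t(19): 38≡12 → m
h(7)+x(23): 30≡4 → e
b(1)+i(8): 9 → j
h(7)+t(19): 26≡0 → a
e(4)+x(23): 27≡1 → b
l(11)+i(8): 19 → t
f(5)+t(19): 24 → y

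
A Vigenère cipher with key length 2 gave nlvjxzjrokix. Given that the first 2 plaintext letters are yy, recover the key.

pn

Subtract each crib letter from the matching ciphertext letter (mod 26):
n(13)−y(24)=-11≡15 → p
l(11)−y(24)=-13≡13 → n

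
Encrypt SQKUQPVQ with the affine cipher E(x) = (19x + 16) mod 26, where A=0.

UIYGIPZI

S(18): 19·18+16=358≡20 → U
Q(16): 19·16+16=320≡8 → I
K(10): 19·10+16=206≡24 → Y
U(20): 19·20+16=396≡6 → G
Q(16): 19·16+16=320≡8 → I
P(15): 19·15+16=301≡15 → P
V(21): 19·21+16=415≡25 → Z
Q(16): 19·16+16=320≡8 → I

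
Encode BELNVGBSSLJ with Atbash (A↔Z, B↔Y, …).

B(1) → Y(24)
E(4) → V(21)
L(11) → O(14)
N(13) → M(12)
V(21) → E(4)
G(6) → T(19)
B(1) → Y(24)
S(18) → H(7)
S(18) → H(7)
L(11) → O(14)
J(9) → Q(16)

YVOMETYHHOQ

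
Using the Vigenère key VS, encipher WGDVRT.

RYYNML

Repeat the key across the message: VSVSVS
W(22)+V(21): 43≡17 → R
G(6)+S(18): 24 → Y
D(3)+V(21): 24 → Y
V(21)+S(18): 39≡13 → N
R(17)+V(21): 38≡12 → M
T(19)+S(18): 37≡11 → L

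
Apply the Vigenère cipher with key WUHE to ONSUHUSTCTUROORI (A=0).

Repeat the key across the message: WUHEWUHEWUHEWUHE
O(14)+W(22): 36≡10 → K
N(13)+U(20): 33≡7 → H
S(18)+H(7): 25 → Z
U(20)+E(4): 24 → Y
H(7)+W(22): 29≡3 → D
U(20)+U(20): 40≡14 → O
S(18)+H(7): 25 → Z
T(19)+E(4): 23 → X
C(2)+W(22): 24 → Y
T(19)+U(20): 39≡13 → N
U(20)+H(7): 27≡1 → B
R(17)+E(4): 21 → V
O(14)+W(22): 36≡10 → K
O(14)+U(20): 34≡8 → I
R(17)+H(7): 24 → Y
I(8)+E(4): 12 → M

KHZYDOZXYNBVKIYM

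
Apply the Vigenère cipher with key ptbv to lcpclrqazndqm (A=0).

Repeat the key across the message: ptbvptbvptbvp
l(11)+p(15): 26≡0 → a
c(2)+t(19): 21 → v
p(15)+b(1): 16 → q
c(2)+v(21): 23 → x
l(11)+p(15): 26≡0 → a
r(17)+t(19): 36≡10 → k
q(16)+b(1): 17 → r
a(0)+v(21): 21 → v
z(25)+p(15): 40≡14 → o
n(13)+t(19): 32≡6 → g
d(3)+b(1): 4 → e
q(16)+v(21): 37≡11 → l
m(12)+p(15): 27≡1 → b

avqxakrvogelb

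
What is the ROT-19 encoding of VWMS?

V(21): 21+19=40≡14 → O
W(22): 22+19=41≡15 → P
M(12): 12+19=31≡5 → F
S(18): 18+19=37≡11 → L

OPFL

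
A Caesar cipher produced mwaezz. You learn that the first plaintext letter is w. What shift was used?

16

From the crib: m(12)−w(22)=-10≡16, so the shift is 16.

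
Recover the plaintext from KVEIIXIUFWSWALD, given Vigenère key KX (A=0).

Repeat the key across the ciphertext: KXKXKXKXKXKXKXK
K(10)−K(10): 0 → A
V(21)−X(23): -2≡24 → Y
E(4)−K(10): -6≡20 → U
I(8)−X(23): -15≡11 → L
I(8)−K(10): -2≡24 → Y
X(23)−X(23): 0 → A
I(8)−K(10): -2≡24 → Y
U(20)−X(23): -3≡23 → X
F(5)−K(10): -5≡21 → V
W(22)−X(23): -1≡25 → Z
S(18)−K(10): 8 → I
W(22)−X(23): -1≡25 → Z
A(0)−K(10): -10≡16 → Q
L(11)−X(23): -12≡14 → O
D(3)−K(10): -7≡19 → T

AYULYAYXVZIZQOT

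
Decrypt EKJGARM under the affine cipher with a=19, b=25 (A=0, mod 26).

DRGZLQN

The inverse of 19 mod 26 is 11, since 19·11=209≡1. Apply D(y)=11·(y−25) mod 26:
E(4): 11·(4−25)=-231≡3 → D
K(10): 11·(10−25)=-165≡17 → R
J(9): 11·(9−25)=-176≡6 → G
G(6): 11·(6−25)=-209≡25 → Z
A(0): 11·(0−25)=-275≡11 → L
R(17): 11·(17−25)=-88≡16 → Q
M(12): 11·(12−25)=-143≡13 → N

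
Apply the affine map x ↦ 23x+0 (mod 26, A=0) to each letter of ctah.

c(2): 23·2+0=46≡20 → u
t(19): 23·19+0=437≡21 → v
a(0): 23·0+0=0 → a
h(7): 23·7+0=161≡5 → f

uvaf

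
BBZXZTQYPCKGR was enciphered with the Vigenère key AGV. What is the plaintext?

Repeat the key across the ciphertext: AGVAGVAGVAGVA
B(1)−A(0): 1 → B
B(1)−G(6): -5≡21 → V
Z(25)−V(21): 4 → E
X(23)−A(0): 23 → X
Z(25)−G(6): 19 → T
T(19)−V(21): -2≡24 → Y
Q(16)−A(0): 16 → Q
Y(24)−G(6): 18 → S
P(15)−V(21): -6≡20 → U
C(2)−A(0): 2 → C
K(10)−G(6): 4 → E
G(6)−V(21): -15≡11 → L
R(17)−A(0): 17 → R

BVEXTYQSUCELR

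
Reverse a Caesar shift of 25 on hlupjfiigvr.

imvqkgjjhws

h(7): 7−25=-18≡8 → i
l(11): 11−25=-14≡12 → m
u(20): 20−25=-5≡21 → v
p(15): 15−25=-10≡16 → q
j(9): 9−25=-16≡10 → k
f(5): 5−25=-20≡6 → g
i(8): 8−25=-17≡9 → j
i(8): 8−25=-17≡9 → j
g(6): 6−25=-19≡7 → h
v(21): 21−25=-4≡22 → w
r(17): 17−25=-8≡18 → s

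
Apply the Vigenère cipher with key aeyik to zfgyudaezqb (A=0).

Repeat the key across the message: aeyikaeyika
z(25)+a(0): 25 → z
f(5)+e(4): 9 → j
g(6)+y(24): 30≡4 → e
y(24)+i(8): 32≡6 → g
u(20)+k(10): 30≡4 → e
d(3)+a(0): 3 → d
a(0)+e(4): 4 → e
e(4)+y(24): 28≡2 → c
z(25)+i(8): 33≡7 → h
q(16)+k(10): 26≡0 → a
b(1)+a(0): 1 → b

zjegedechab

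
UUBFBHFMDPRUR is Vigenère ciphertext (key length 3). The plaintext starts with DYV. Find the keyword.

Subtract each crib letter from the matching ciphertext letter (mod 26):
U(20)−D(3)=17 → R
U(20)−Y(24)=-4≡22 → W
B(1)−V(21)=-20≡6 → G

RWG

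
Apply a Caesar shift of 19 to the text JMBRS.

J(9): 9+19=28≡2 → C
M(12): 12+19=31≡5 → F
B(1): 1+19=20 → U
R(17): 17+19=36≡10 → K
S(18): 18+19=37≡11 → L

CFUKL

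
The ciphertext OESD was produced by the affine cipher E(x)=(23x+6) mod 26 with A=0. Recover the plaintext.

The inverse of 23 mod 26 is 17, since 23·17=391≡1. Apply D(y)=17·(y−6) mod 26:
O(14): 17·(14−6)=136≡6 → G
E(4): 17·(4−6)=-34≡18 → S
S(18): 17·(18−6)=204≡22 → W
D(3): 17·(3−6)=-51≡1 → B

GSWB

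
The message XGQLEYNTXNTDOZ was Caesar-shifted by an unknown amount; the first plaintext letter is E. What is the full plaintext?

From the crib: X(23)−E(4)=19, so the shift is 19.
Subtract 19 from each ciphertext letter:
X(23): 23−19=4 → E
G(6): 6−19=-13≡13 → N
Q(16): 16−19=-3≡23 → X
L(11): 11−19=-8≡18 → S
E(4): 4−19=-15≡11 → L
Y(24): 24−19=5 → F
N(13): 13−19=-6≡20 → U
T(19): 19−19=0 → A
X(23): 23−19=4 → E
N(13): 13−19=-6≡20 → U
T(19): 19−19=0 → A
D(3): 3−19=-16≡10 → K
O(14): 14−19=-5≡21 → V
Z(25): 25−19=6 → G

ENXSLFUAEUAKVG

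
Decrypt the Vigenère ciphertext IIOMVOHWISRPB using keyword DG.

Repeat the key across the ciphertext: DGDGDGDGDGDGD
I(8)−D(3): 5 → F
I(8)−G(6): 2 → C
O(14)−D(3): 11 → L
M(12)−G(6): 6 → G
V(21)−D(3): 18 → S
O(14)−G(6): 8 → I
H(7)−D(3): 4 → E
W(22)−G(6): 16 → Q
I(8)−D(3): 5 → F
S(18)−G(6): 12 → M
R(17)−D(3): 14 → O
P(15)−G(6): 9 → J
B(1)−D(3): -2≡24 → Y

FCLGSIEQFMOJY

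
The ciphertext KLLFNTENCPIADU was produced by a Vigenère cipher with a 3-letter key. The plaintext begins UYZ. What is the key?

Subtract each crib letter from the matching ciphertext letter (mod 26):
K(10)−U(20)=-10≡16 → Q
L(11)−Y(24)=-13≡13 → N
L(11)−Z(25)=-14≡12 → M

QNM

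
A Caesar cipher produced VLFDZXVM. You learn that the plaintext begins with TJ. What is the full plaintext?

From the crib: V(21)−T(19)=2, so the shift is 2.
Subtract 2 from each ciphertext letter:
V(21): 21−2=19 → T
L(11): 11−2=9 → J
F(5): 5−2=3 → D
D(3): 3−2=1 → B
Z(25): 25−2=23 → X
X(23): 23−2=21 → V
V(21): 21−2=19 → T
M(12): 12−2=10 → K

TJDBXVTK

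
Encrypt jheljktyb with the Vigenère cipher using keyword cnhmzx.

lulxihvli

Repeat the key across the message: cnhmzxcnh
j(9)+c(2): 11 → l
h(7)+n(13): 20 → u
e(4)+h(7): 11 → l
l(11)+m(12): 23 → x
j(9)+z(25): 34≡8 → i
k(10)+x(23): 33≡7 → h
t(19)+c(2): 21 → v
y(24)+n(13): 37≡11 → l
b(1)+h(7): 8 → i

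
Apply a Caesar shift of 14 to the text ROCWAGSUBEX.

FCQKOUGIPSL

R(17): 17+14=31≡5 → F
O(14): 14+14=28≡2 → C
C(2): 2+14=16 → Q
W(22): 22+14=36≡10 → K
A(0): 0+14=14 → O
G(6): 6+14=20 → U
S(18): 18+14=32≡6 → G
U(20): 20+14=34≡8 → I
B(1): 1+14=15 → P
E(4): 4+14=18 → S
X(23): 23+14=37≡11 → L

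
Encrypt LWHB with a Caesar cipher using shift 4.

PALF

L(11): 11+4=15 → P
W(22): 22+4=26≡0 → A
H(7): 7+4=11 → L
B(1): 1+4=5 → F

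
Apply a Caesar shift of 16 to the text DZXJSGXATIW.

D(3): 3+16=19 → T
Z(25): 25+16=41≡15 → P
X(23): 23+16=39≡13 → N
J(9): 9+16=25 → Z
S(18): 18+16=34≡8 → I
G(6): 6+16=22 → W
X(23): 23+16=39≡13 → N
A(0): 0+16=16 → Q
T(19): 19+16=35≡9 → J
I(8): 8+16=24 → Y
W(22): 22+16=38≡12 → M

TPNZIWNQJYM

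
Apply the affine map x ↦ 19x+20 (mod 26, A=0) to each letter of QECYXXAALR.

MSGIPPUUVF

Q(16): 19·16+20=324≡12 → M
E(4): 19·4+20=96≡18 → S
C(2): 19·2+20=58≡6 → G
Y(24): 19·24+20=476≡8 → I
X(23): 19·23+20=457≡15 → P
X(23): 19·23+20=457≡15 → P
A(0): 19·0+20=20 → U
A(0): 19·0+20=20 → U
L(11): 19·11+20=229≡21 → V
R(17): 19·17+20=343≡5 → F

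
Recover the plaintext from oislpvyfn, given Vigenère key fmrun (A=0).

jwbrcqmot

Repeat the key across the ciphertext: fmrunfmru
o(14)−f(5): 9 → j
i(8)−m(12): -4≡22 → w
s(18)−r(17): 1 → b
l(11)−u(20): -9≡17 → r
p(15)−n(13): 2 → c
v(21)−f(5): 16 → q
y(24)−m(12): 12 → m
f(5)−r(17): -12≡14 → o
n(13)−u(20): -7≡19 → t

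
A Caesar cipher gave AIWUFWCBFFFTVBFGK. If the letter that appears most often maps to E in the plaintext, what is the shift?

1

The most frequent ciphertext letter is F (appears 5 times).
F is position 5; E is position 4.
Shift = 1.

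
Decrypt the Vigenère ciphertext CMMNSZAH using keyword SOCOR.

KYKZBHMF

Repeat the key across the ciphertext: SOCORSOC
C(2)−S(18): -16≡10 → K
M(12)−O(14): -2≡24 → Y
M(12)−C(2): 10 → K
N(13)−O(14): -1≡25 → Z
S(18)−R(17): 1 → B
Z(25)−S(18): 7 → H
A(0)−O(14): -14≡12 → M
H(7)−C(2): 5 → F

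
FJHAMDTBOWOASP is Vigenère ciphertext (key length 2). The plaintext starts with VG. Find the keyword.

KD

Subtract each crib letter from the matching ciphertext letter (mod 26):
F(5)−V(21)=-16≡10 → K
J(9)−G(6)=3 → D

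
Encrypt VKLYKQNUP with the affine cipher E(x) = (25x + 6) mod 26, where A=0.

V(21): 25·21+6=531≡11 → L
K(10): 25·10+6=256≡22 → W
L(11): 25·11+6=281≡21 → V
Y(24): 25·24+6=606≡8 → I
K(10): 25·10+6=256≡22 → W
Q(16): 25·16+6=406≡16 → Q
N(13): 25·13+6=331≡19 → T
U(20): 25·20+6=506≡12 → M
P(15): 25·15+6=381≡17 → R

LWVIWQTMR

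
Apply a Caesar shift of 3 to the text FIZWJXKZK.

ILCZMANCN

F(5): 5+3=8 → I
I(8): 8+3=11 → L
Z(25): 25+3=28≡2 → C
W(22): 22+3=25 → Z
J(9): 9+3=12 → M
X(23): 23+3=26≡0 → A
K(10): 10+3=13 → N
Z(25): 25+3=28≡2 → C
K(10): 10+3=13 → N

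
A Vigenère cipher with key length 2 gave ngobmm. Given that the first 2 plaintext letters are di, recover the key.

Subtract each crib letter from the matching ciphertext letter (mod 26):
n(13)−d(3)=10 → k
g(6)−i(8)=-2≡24 → y

ky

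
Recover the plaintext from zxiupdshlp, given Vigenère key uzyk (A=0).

fykkveuxrq

Repeat the key across the ciphertext: uzykuzykuz
z(25)−u(20): 5 → f
x(23)−z(25): -2≡24 → y
i(8)−y(24): -16≡10 → k
u(20)−k(10): 10 → k
p(15)−u(20): -5≡21 → v
d(3)−z(25): -22≡4 → e
s(18)−y(24): -6≡20 → u
h(7)−k(10): -3≡23 → x
l(11)−u(20): -9≡17 → r
p(15)−z(25): -10≡16 → q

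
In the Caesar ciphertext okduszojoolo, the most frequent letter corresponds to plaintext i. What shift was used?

6

The most frequent ciphertext letter is o (appears 5 times).
o is position 14; i is position 8.
Shift = 6.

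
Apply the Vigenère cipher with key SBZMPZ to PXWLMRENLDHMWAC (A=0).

Repeat the key across the message: SBZMPZSBZMPZSBZ
P(15)+S(18): 33≡7 → H
X(23)+B(1): 24 → Y
W(22)+Z(25): 47≡21 → V
L(11)+M(12): 23 → X
M(12)+P(15): 27≡1 → B
R(17)+Z(25): 42≡16 → Q
E(4)+S(18): 22 → W
N(13)+B(1): 14 → O
L(11)+Z(25): 36≡10 → K
D(3)+M(12): 15 → P
H(7)+P(15): 22 → W
M(12)+Z(25): 37≡11 → L
W(22)+S(18): 40≡14 → O
A(0)+B(1): 1 → B
C(2)+Z(25): 27≡1 → B

HYVXBQWOKPWLOBB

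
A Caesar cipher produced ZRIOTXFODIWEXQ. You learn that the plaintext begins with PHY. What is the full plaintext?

From the crib: Z(25)−P(15)=10, so the shift is 10.
Subtract 10 from each ciphertext letter:
Z(25): 25−10=15 → P
R(17): 17−10=7 → H
I(8): 8−10=-2≡24 → Y
O(14): 14−10=4 → E
T(19): 19−10=9 → J
X(23): 23−10=13 → N
F(5): 5−10=-5≡21 → V
O(14): 14−10=4 → E
D(3): 3−10=-7≡19 → T
I(8): 8−10=-2≡24 → Y
W(22): 22−10=12 → M
E(4): 4−10=-6≡20 → U
X(23): 23−10=13 → N
Q(16): 16−10=6 → G

PHYEJNVETYMUNG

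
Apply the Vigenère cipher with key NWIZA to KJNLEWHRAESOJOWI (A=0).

Repeat the key across the message: NWIZANWIZANWIZAN
K(10)+N(13): 23 → X
J(9)+W(22): 31≡5 → F
N(13)+I(8): 21 → V
L(11)+Z(25): 36≡10 → K
E(4)+A(0): 4 → E
W(22)+N(13): 35≡9 → J
H(7)+W(22): 29≡3 → D
R(17)+I(8): 25 → Z
A(0)+Z(25): 25 → Z
E(4)+A(0): 4 → E
S(18)+N(13): 31≡5 → F
O(14)+W(22): 36≡10 → K
J(9)+I(8): 17 → R
O(14)+Z(25): 39≡13 → N
W(22)+A(0): 22 → W
I(8)+N(13): 21 → V

XFVKEJDZZEFKRNWV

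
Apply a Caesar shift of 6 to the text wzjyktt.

w(22): 22+6=28≡2 → c
z(25): 25+6=31≡5 → f
j(9): 9+6=15 → p
y(24): 24+6=30≡4 → e
k(10): 10+6=16 → q
t(19): 19+6=25 → z
t(19): 19+6=25 → z

cfpeqzz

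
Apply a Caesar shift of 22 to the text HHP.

H(7): 7+22=29≡3 → D
H(7): 7+22=29≡3 → D
P(15): 15+22=37≡11 → L

DDL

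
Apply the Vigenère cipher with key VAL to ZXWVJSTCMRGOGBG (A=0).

Repeat the key across the message: VALVALVALVALVAL
Z(25)+V(21): 46≡20 → U
X(23)+A(0): 23 → X
W(22)+L(11): 33≡7 → H
V(21)+V(21): 42≡16 → Q
J(9)+A(0): 9 → J
S(18)+L(11): 29≡3 → D
T(19)+V(21): 40≡14 → O
C(2)+A(0): 2 → C
M(12)+L(11): 23 → X
R(17)+V(21): 38≡12 → M
G(6)+A(0): 6 → G
O(14)+L(11): 25 → Z
G(6)+V(21): 27≡1 → B
B(1)+A(0): 1 → B
G(6)+L(11): 17 → R

UXHQJDOCXMGZBBR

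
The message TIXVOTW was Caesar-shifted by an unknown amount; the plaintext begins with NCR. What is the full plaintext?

NCRPINQ

From the crib: T(19)−N(13)=6, so the shift is 6.
Subtract 6 from each ciphertext letter:
T(19): 19−6=13 → N
I(8): 8−6=2 → C
X(23): 23−6=17 → R
V(21): 21−6=15 → P
O(14): 14−6=8 → I
T(19): 19−6=13 → N
W(22): 22−6=16 → Q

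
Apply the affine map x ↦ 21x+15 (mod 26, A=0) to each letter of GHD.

LGA

G(6): 21·6+15=141≡11 → L
H(7): 21·7+15=162≡6 → G
D(3): 21·3+15=78≡0 → A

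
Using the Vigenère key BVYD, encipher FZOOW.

Repeat the key across the message: BVYDB
F(5)+B(1): 6 → G
Z(25)+V(21): 46≡20 → U
O(14)+Y(24): 38≡12 → M
O(14)+D(3): 17 → R
W(22)+B(1): 23 → X

GUMRX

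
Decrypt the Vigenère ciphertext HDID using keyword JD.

Repeat the key across the ciphertext: JDJD
H(7)−J(9): -2≡24 → Y
D(3)−D(3): 0 → A
I(8)−J(9): -1≡25 → Z
D(3)−D(3): 0 → A

YAZA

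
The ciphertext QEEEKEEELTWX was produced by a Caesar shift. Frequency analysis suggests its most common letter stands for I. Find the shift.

22

The most frequent ciphertext letter is E (appears 6 times).
E is position 4; I is position 8.
Shift = -4≡22.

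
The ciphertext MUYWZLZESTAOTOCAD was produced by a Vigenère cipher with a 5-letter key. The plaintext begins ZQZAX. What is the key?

NEZWC

Subtract each crib letter from the matching ciphertext letter (mod 26):
M(12)−Z(25)=-13≡13 → N
U(20)−Q(16)=4 → E
Y(24)−Z(25)=-1≡25 → Z
W(22)−A(0)=22 → W
Z(25)−X(23)=2 → C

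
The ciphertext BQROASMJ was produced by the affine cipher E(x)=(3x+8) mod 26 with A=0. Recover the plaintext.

The inverse of 3 mod 26 is 9, since 3·9=27≡1. Apply D(y)=9·(y−8) mod 26:
B(1): 9·(1−8)=-63≡15 → P
Q(16): 9·(16−8)=72≡20 → U
R(17): 9·(17−8)=81≡3 → D
O(14): 9·(14−8)=54≡2 → C
A(0): 9·(0−8)=-72≡6 → G
S(18): 9·(18−8)=90≡12 → M
M(12): 9·(12−8)=36≡10 → K
J(9): 9·(9−8)=9 → J

PUDCGMKJ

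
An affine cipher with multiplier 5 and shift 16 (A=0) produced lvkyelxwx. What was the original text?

zbemizrwr

The inverse of 5 mod 26 is 21, since 5·21=105≡1. Apply D(y)=21·(y−16) mod 26:
l(11): 21·(11−16)=-105≡25 → z
v(21): 21·(21−16)=105≡1 → b
k(10): 21·(10−16)=-126≡4 → e
y(24): 21·(24−16)=168≡12 → m
e(4): 21·(4−16)=-252≡8 → i
l(11): 21·(11−16)=-105≡25 → z
x(23): 21·(23−16)=147≡17 → r
w(22): 21·(22−16)=126≡22 → w
x(23): 21·(23−16)=147≡17 → r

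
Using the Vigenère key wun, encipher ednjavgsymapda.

axafuicmliuczu

Repeat the key across the message: wunwunwunwunwu
e(4)+w(22): 26≡0 → a
d(3)+u(20): 23 → x
n(13)+n(13): 26≡0 → a
j(9)+w(22): 31≡5 → f
a(0)+u(20): 20 → u
v(21)+n(13): 34≡8 → i
g(6)+w(22): 28≡2 → c
s(18)+u(20): 38≡12 → m
y(24)+n(13): 37≡11 → l
m(12)+w(22): 34≡8 → i
a(0)+u(20): 20 → u
p(15)+n(13): 28≡2 → c
d(3)+w(22): 25 → z
a(0)+u(20): 20 → u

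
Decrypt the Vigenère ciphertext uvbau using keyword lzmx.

jwpdj

Repeat the key across the ciphertext: lzmxl
u(20)−l(11): 9 → j
v(21)−z(25): -4≡22 → w
b(1)−m(12): -11≡15 → p
a(0)−x(23): -23≡3 → d
u(20)−l(11): 9 → j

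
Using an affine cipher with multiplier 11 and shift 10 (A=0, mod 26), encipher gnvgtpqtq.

g(6): 11·6+10=76≡24 → y
n(13): 11·13+10=153≡23 → x
v(21): 11·21+10=241≡7 → h
g(6): 11·6+10=76≡24 → y
t(19): 11·19+10=219≡11 → l
p(15): 11·15+10=175≡19 → t
q(16): 11·16+10=186≡4 → e
t(19): 11·19+10=219≡11 → l
q(16): 11·16+10=186≡4 → e

yxhyltele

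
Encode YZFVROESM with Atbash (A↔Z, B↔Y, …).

BAUEILVHN

Y(24) → B(1)
Z(25) → A(0)
F(5) → U(20)
V(21) → E(4)
R(17) → I(8)
O(14) → L(11)
E(4) → V(21)
S(18) → H(7)
M(12) → N(13)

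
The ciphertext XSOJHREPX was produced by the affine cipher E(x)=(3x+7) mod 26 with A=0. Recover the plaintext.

The inverse of 3 mod 26 is 9, since 3·9=27≡1. Apply D(y)=9·(y−7) mod 26:
X(23): 9·(23−7)=144≡14 → O
S(18): 9·(18−7)=99≡21 → V
O(14): 9·(14−7)=63≡11 → L
J(9): 9·(9−7)=18 → S
H(7): 9·(7−7)=0 → A
R(17): 9·(17−7)=90≡12 → M
E(4): 9·(4−7)=-27≡25 → Z
P(15): 9·(15−7)=72≡20 → U
X(23): 9·(23−7)=144≡14 → O

OVLSAMZUO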